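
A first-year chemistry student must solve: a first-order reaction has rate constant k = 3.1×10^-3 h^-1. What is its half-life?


t½ = ln2/k = 0.693147/(3.1×10^-3 h^-1)
= 223.6 h

223.6 h


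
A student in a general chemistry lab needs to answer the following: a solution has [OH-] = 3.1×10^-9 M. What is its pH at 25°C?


pOH = -log10([OH-]) = -log10(3.1×10^-9)
= 9 - log10(3.1) = 8.51
pH = 14 - pOH = 14 - 8.51 = 5.49

5.49


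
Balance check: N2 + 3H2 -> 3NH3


Equation: N2 + 3H2 -> 3NH3
Check atoms: H: 6≠9, N: 2≠3
Not balanced

No, not balanced


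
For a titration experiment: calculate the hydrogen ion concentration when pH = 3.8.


[H+] = 10^(-pH) = 10^(-3.8)
= 1.58×10^-4 M

1.58×10^-4 M


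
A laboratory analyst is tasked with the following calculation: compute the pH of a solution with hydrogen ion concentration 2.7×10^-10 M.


pH = -log10([H+]) = -log10(2.7×10^-10)
= 10 - log10(2.7)
= 10 - 0.43
= 9.57

9.57


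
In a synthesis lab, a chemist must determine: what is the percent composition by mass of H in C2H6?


M(C2H6) = 2×12.01 + 6×1.008 = 30.068 g/mol
Mass of H = 6 × 1.008 = 6.048 g/mol
% H = 6.048/30.068 × 100 = 20.11%

20.11%


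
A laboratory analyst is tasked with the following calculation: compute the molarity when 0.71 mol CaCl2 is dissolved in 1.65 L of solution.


M = n/V = 0.71/1.65 = 0.430 mol/L

0.430 M


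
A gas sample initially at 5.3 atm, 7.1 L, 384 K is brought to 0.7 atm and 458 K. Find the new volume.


P1V1/T1 = P2V2/T2
V2 = P1V1T2/(T1P2)
= 5.3×7.1×458/(384×0.7)
= 64.117 L

64.117 L


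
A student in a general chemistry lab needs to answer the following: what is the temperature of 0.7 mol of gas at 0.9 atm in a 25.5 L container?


PV = nRT  (R = 0.08206 L·atm/(mol·K))
T = PV/(nR) = 0.9×25.5/(0.7×0.08206)
= 22.95/0.057442
= 399.53 K

399.53 K


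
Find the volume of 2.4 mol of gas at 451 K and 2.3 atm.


PV = nRT  (R = 0.08206 L·atm/(mol·K))
V = nRT/P = 2.4×0.08206×451/2.3
= 38.618 L

38.618 L


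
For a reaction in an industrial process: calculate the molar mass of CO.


M(CO) = 1×12.01 + 1×16.0
= 12.01 + 16.0
= 28.01 g/mol

28.01 g/mol


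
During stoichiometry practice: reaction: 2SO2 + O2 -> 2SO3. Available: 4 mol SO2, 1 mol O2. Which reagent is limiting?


Mole ratio available / coefficient:
  SO2: 4/2 = 2.000
  O2: 1/1 = 1.000
Smaller ratio is limiting.

O2


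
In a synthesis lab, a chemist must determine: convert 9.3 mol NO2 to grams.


M(NO2) = 46.01 g/mol
mass = n × M = 9.3 × 46.01 = 427.89 g

427.89 g


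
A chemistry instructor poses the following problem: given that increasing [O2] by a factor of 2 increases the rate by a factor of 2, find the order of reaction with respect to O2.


rate ∝ [O2]^n
2^n = 2 → n = 1
Order in O2: 1

1


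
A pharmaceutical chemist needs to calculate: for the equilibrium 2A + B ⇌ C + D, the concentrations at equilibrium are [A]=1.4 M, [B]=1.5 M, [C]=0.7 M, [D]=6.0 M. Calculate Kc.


Kc = [C][D]/([A]^2[B])
= (0.7^1 × 6.0^1)/(1.4^2 × 1.5^1)
= 4.2/2.94
= 1.429

1.429


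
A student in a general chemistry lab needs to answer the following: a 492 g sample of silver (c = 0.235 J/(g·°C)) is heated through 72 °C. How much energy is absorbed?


q = mcΔT = 492 × 0.235 × 72
= 8324.64 J

8324.64 J


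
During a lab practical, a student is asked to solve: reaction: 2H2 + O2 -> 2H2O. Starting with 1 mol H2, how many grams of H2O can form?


Mole ratio H2O:H2 = 2:2
n(H2O) = 1 × 2/2 = 1.000 mol
mass = 1.000 × 18.02 = 18.02 g

18.02 g


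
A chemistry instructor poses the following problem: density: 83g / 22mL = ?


ρ = mass/volume
= 83/22
= 3.773 g/mL

3.773 g/mL


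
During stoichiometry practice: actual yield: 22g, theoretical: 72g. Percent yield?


% yield = actual/theoretical × 100
= 22/72 × 100
= 30.56%

30.56%


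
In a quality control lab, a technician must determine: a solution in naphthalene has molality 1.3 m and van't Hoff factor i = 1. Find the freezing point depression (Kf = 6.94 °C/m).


ΔTf = Kf × m × i
= 6.94 × 1.3 × 1
= 9.022 °C

9.022 °C


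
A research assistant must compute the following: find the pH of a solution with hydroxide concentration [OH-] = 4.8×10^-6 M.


pOH = -log10([OH-]) = -log10(4.8×10^-6)
= 6 - log10(4.8) = 5.32
pH = 14 - pOH = 14 - 5.32 = 8.68

8.68


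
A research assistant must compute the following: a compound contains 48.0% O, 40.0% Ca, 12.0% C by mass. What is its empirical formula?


Assume 100 g sample. Moles of each element:
  O: 48.0/16.0 = 3.0 mol
  Ca: 40.0/40.08 = 0.998 mol
  C: 12.0/12.01 = 0.999 mol
Divide by smallest (0.998):
  O: 3.0/0.998 = 3.01
  Ca: 0.998/0.998 = 1.0
  C: 0.999/0.998 = 1.0
Empirical formula: CaCO3

CaCO3


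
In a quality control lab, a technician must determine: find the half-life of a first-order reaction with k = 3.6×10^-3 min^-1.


t½ = ln2/k = 0.693147/(3.6×10^-3 min^-1)
= 192.5 min

192.5 min


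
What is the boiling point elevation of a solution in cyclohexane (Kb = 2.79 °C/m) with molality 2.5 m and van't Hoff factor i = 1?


ΔTb = Kb × m × i
= 2.79 × 2.5 × 1
= 6.975 °C

6.975 °C


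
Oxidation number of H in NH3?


H is +1 with nonmetals
Oxidation number: +1

+1


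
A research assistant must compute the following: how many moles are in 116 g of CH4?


M(CH4) = 16.04 g/mol
n = mass/M = 116/16.04 = 7.2319 mol

7.2319 mol


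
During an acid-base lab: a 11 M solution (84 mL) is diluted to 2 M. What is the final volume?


C1V1 = C2V2
11 × 84 = 2 × V2
V2 = 924/2 = 462.0 mL

462.0 mL


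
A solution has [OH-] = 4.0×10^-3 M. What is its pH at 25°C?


pOH = -log10([OH-]) = -log10(4.0×10^-3)
= 3 - log10(4.0) = 2.4
pH = 14 - pOH = 14 - 2.4 = 11.6

11.6


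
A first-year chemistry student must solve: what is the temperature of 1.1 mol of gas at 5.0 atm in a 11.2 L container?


PV = nRT  (R = 0.08206 L·atm/(mol·K))
T = PV/(nR) = 5.0×11.2/(1.1×0.08206)
= 56.00/0.090266
= 620.39 K

620.39 K


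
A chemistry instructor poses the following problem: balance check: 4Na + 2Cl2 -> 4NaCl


Equation: 4Na + 2Cl2 -> 4NaCl
Check atoms: Cl: 4=4, Na: 4=4
Balanced

Yes, balanced


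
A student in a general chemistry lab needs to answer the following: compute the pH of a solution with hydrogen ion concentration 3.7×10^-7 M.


pH = -log10([H+]) = -log10(3.7×10^-7)
= 7 - log10(3.7)
= 7 - 0.57
= 6.43

6.43


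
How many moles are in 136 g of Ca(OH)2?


M(Ca(OH)2) = 74.1 g/mol
n = mass/M = 136/74.1 = 1.8354 mol

1.8354 mol


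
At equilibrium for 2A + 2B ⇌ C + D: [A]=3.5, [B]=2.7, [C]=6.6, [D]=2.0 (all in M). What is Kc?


Kc = [C][D]/([A]^2[B]^2)
= (6.6^1 × 2.0^1)/(3.5^2 × 2.7^2)
= 13.2/89.3025
= 0.1478

0.1478


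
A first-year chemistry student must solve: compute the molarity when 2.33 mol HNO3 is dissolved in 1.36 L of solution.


M = n/V = 2.33/1.36 = 1.713 mol/L

1.713 M


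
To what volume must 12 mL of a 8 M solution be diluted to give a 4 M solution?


C1V1 = C2V2
8 × 12 = 4 × V2
V2 = 96/4 = 24.0 mL

24.0 mL


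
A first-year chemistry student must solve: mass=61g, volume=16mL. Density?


ρ = mass/volume
= 61/16
= 3.812 g/mL

3.812 g/mL


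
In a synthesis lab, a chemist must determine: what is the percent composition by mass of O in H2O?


M(H2O) = 2×1.008 + 1×16.0 = 18.016 g/mol
Mass of O = 1 × 16.0 = 16.00 g/mol
% O = 16.00/18.016 × 100 = 88.81%

88.81%


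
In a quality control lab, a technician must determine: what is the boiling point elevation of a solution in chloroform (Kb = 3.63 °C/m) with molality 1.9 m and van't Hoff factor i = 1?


ΔTb = Kb × m × i
= 3.63 × 1.9 × 1
= 6.897 °C

6.897 °C


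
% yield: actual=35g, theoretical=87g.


% yield = actual/theoretical × 100
= 35/87 × 100
= 40.23%

40.23%


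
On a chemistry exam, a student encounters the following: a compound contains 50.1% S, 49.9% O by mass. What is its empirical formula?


Assume 100 g sample. Moles of each element:
  S: 50.1/32.07 = 1.562 mol
  O: 49.9/16.0 = 3.119 mol
Divide by smallest (1.562):
  S: 1.562/1.562 = 1.0
  O: 3.119/1.562 = 2.0
Empirical formula: SO2

SO2


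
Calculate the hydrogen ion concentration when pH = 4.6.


[H+] = 10^(-pH) = 10^(-4.6)
= 2.51×10^-5 M

2.51×10^-5 M


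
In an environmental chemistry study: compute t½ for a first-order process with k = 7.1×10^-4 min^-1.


t½ = ln2/k = 0.693147/(7.1×10^-4 min^-1)
= 976.3 min

976.3 min


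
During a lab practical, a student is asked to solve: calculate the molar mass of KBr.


M(KBr) = 1×39.1 + 1×79.9
= 39.1 + 79.9
= 119.0 g/mol

119.0 g/mol


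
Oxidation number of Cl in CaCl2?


halide: -1
Oxidation number: -1

-1


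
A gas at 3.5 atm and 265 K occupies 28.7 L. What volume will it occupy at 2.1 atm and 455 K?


P1V1/T1 = P2V2/T2
V2 = P1V1T2/(T1P2)
= 3.5×28.7×455/(265×2.1)
= 82.129 L

82.129 L


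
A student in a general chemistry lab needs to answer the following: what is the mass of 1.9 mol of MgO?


M(MgO) = 40.31 g/mol
mass = n × M = 1.9 × 40.31 = 76.59 g

76.59 g


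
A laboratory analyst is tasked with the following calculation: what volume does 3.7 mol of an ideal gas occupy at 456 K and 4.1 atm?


PV = nRT  (R = 0.08206 L·atm/(mol·K))
V = nRT/P = 3.7×0.08206×456/4.1
= 33.769 L

33.769 L


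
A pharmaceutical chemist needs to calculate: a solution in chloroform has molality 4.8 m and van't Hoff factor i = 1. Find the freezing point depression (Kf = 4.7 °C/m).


ΔTf = Kf × m × i
= 4.7 × 4.8 × 1
= 22.56 °C

22.56 °C


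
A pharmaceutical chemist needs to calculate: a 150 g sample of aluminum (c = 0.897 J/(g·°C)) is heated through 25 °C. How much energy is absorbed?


q = mcΔT = 150 × 0.897 × 25
= 3363.75 J

3363.75 J


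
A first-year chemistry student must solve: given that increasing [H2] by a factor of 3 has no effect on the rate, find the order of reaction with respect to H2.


rate ∝ [H2]^n
rate ∝ [H2]^0
Order in H2: 0

0


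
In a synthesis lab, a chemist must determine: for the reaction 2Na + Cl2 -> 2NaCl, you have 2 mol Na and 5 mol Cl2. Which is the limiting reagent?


Mole ratio available / coefficient:
  Na: 2/2 = 1.000
  Cl2: 5/1 = 5.000
Smaller ratio is limiting.

Na


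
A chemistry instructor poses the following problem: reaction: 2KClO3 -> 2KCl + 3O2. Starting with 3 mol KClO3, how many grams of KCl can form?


Mole ratio KCl:KClO3 = 2:2
n(KCl) = 3 × 2/2 = 3.000 mol
mass = 3.000 × 74.55 = 223.65 g

223.65 g


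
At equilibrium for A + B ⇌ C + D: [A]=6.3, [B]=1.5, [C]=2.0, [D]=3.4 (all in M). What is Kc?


Kc = [C][D]/([A][B])
= (2.0^1 × 3.4^1)/(6.3^1 × 1.5^1)
= 6.8/9.45
= 0.7196

0.7196


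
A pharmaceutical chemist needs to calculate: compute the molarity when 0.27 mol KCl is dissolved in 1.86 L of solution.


M = n/V = 0.27/1.86 = 0.145 mol/L

0.145 M


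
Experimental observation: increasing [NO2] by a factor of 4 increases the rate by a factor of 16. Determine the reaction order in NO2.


rate ∝ [NO2]^n
4^n = 16 → n = 2
Order in NO2: 2

2


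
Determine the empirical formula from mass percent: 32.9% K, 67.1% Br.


Assume 100 g sample. Moles of each element:
  K: 32.9/39.1 = 0.841 mol
  Br: 67.1/79.9 = 0.84 mol
Divide by smallest (0.84):
  K: 0.841/0.84 = 1.0
  Br: 0.84/0.84 = 1.0
Empirical formula: KBr

KBr


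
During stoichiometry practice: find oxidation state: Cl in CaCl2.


halide: -1
Oxidation number: -1

-1


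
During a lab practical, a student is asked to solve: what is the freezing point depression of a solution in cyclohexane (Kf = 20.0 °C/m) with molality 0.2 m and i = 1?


ΔTf = Kf × m × i
= 20.0 × 0.2 × 1
= 4.0 °C

4.0 °C


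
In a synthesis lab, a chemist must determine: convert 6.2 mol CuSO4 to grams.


M(CuSO4) = 159.62 g/mol
mass = n × M = 6.2 × 159.62 = 989.64 g

989.64 g


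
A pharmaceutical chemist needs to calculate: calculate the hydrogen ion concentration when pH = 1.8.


[H+] = 10^(-pH) = 10^(-1.8)
= 1.58×10^-2 M

1.58×10^-2 M


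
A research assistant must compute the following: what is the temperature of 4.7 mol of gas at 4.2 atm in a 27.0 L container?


PV = nRT  (R = 0.08206 L·atm/(mol·K))
T = PV/(nR) = 4.2×27.0/(4.7×0.08206)
= 113.40/0.385682
= 294.02 K

294.02 K


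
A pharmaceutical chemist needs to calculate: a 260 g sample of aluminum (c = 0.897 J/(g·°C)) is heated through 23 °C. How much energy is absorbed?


q = mcΔT = 260 × 0.897 × 23
= 5364.06 J

5364.06 J


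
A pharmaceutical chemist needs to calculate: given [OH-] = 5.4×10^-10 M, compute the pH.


pOH = -log10([OH-]) = -log10(5.4×10^-10)
= 10 - log10(5.4) = 9.27
pH = 14 - pOH = 14 - 9.27 = 4.73

4.73


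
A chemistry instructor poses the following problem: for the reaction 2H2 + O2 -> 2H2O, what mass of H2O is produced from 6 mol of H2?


Mole ratio H2O:H2 = 2:2
n(H2O) = 6 × 2/2 = 6.000 mol
mass = 6.000 × 18.02 = 108.12 g

108.12 g


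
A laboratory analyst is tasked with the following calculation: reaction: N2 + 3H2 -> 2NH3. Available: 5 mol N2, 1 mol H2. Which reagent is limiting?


Mole ratio available / coefficient:
  N2: 5/1 = 5.000
  H2: 1/3 = 0.333
Smaller ratio is limiting.

H2


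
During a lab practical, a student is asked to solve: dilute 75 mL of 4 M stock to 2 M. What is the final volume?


C1V1 = C2V2
4 × 75 = 2 × V2
V2 = 300/2 = 150.0 mL

150.0 mL


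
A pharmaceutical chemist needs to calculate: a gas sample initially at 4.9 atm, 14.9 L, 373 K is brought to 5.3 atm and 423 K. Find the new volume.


P1V1/T1 = P2V2/T2
V2 = P1V1T2/(T1P2)
= 4.9×14.9×423/(373×5.3)
= 15.622 L

15.622 L


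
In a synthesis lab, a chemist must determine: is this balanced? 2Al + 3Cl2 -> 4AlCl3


Equation: 2Al + 3Cl2 -> 4AlCl3
Check atoms: Al: 2≠4, Cl: 6≠12
Not balanced

No, not balanced


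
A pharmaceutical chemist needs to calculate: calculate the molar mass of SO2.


M(SO2) = 1×32.07 + 2×16.0
= 32.07 + 32.0
= 64.07 g/mol

64.07 g/mol


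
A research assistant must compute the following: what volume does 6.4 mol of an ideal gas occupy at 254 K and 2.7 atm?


PV = nRT  (R = 0.08206 L·atm/(mol·K))
V = nRT/P = 6.4×0.08206×254/2.7
= 49.406 L

49.406 L


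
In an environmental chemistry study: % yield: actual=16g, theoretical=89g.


% yield = actual/theoretical × 100
= 16/89 × 100
= 17.98%

17.98%


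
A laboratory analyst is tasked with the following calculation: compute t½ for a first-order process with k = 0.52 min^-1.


t½ = ln2/k = 0.693147/(0.52 min^-1)
= 1.333 min

1.333 min


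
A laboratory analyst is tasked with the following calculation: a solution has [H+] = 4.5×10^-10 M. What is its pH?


pH = -log10([H+]) = -log10(4.5×10^-10)
= 10 - log10(4.5)
= 10 - 0.65
= 9.35

9.35


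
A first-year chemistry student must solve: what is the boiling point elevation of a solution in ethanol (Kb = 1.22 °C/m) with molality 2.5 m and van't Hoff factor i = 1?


ΔTb = Kb × m × i
= 1.22 × 2.5 × 1
= 3.05 °C

3.05 °C


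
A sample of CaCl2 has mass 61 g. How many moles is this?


M(CaCl2) = 110.98 g/mol
n = mass/M = 61/110.98 = 0.5496 mol

0.5496 mol


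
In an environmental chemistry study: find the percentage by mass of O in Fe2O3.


M(Fe2O3) = 2×55.85 + 3×16.0 = 159.70 g/mol
Mass of O = 3 × 16.0 = 48.00 g/mol
% O = 48.00/159.70 × 100 = 30.06%

30.06%


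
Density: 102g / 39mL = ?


ρ = mass/volume
= 102/39
= 2.615 g/mL

2.615 g/mL


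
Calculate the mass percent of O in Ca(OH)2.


M(Ca(OH)2) = 1×40.08 + 2×16.0 + 2×1.008 = 74.096 g/mol
Mass of O = 2 × 16.0 = 32.00 g/mol
% O = 32.00/74.096 × 100 = 43.19%

43.19%


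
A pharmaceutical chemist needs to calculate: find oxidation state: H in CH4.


H is +1 with nonmetals
Oxidation number: +1

+1


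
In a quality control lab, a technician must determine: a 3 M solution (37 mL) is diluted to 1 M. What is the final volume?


C1V1 = C2V2
3 × 37 = 1 × V2
V2 = 111/1 = 111.0 mL

111.0 mL


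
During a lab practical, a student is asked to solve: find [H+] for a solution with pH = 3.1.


[H+] = 10^(-pH) = 10^(-3.1)
= 7.94×10^-4 M

7.94×10^-4 M


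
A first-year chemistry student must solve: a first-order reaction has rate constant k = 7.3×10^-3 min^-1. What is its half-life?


t½ = ln2/k = 0.693147/(7.3×10^-3 min^-1)
= 94.95 min

94.95 min


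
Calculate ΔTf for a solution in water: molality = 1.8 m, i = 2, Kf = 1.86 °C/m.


ΔTf = Kf × m × i
= 1.86 × 1.8 × 2
= 6.696 °C

6.696 °C


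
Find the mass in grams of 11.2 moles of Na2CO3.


M(Na2CO3) = 105.99 g/mol
mass = n × M = 11.2 × 105.99 = 1187.09 g

1187.09 g


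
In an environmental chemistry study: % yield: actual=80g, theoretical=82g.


% yield = actual/theoretical × 100
= 80/82 × 100
= 97.56%

97.56%


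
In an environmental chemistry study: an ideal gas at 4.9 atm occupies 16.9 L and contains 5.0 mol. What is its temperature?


PV = nRT  (R = 0.08206 L·atm/(mol·K))
T = PV/(nR) = 4.9×16.9/(5.0×0.08206)
= 82.81/0.410300
= 201.83 K

201.83 K


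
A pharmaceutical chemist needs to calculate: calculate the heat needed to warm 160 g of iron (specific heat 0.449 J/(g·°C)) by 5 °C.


q = mcΔT = 160 × 0.449 × 5
= 359.20 J

359.20 J


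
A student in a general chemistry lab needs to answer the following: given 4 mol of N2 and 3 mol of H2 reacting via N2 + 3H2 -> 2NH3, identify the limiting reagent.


Mole ratio available / coefficient:
  N2: 4/1 = 4.000
  H2: 3/3 = 1.000
Smaller ratio is limiting.

H2


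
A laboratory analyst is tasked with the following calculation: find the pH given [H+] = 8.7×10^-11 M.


pH = -log10([H+]) = -log10(8.7×10^-11)
= 11 - log10(8.7)
= 11 - 0.94
= 10.06

10.06


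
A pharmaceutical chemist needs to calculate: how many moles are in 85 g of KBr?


M(KBr) = 119.0 g/mol
n = mass/M = 85/119.0 = 0.7143 mol

0.7143 mol


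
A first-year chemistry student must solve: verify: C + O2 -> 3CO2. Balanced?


Equation: C + O2 -> 3CO2
Check atoms: C: 1≠3, O: 2≠6
Not balanced

No, not balanced


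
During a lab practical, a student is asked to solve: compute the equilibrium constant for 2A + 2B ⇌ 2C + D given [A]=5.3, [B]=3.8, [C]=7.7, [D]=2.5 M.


Kc = [C]^2[D]/([A]^2[B]^2)
= (7.7^2 × 2.5^1)/(5.3^2 × 3.8^2)
= 148.225/405.6196
= 0.3654

0.3654


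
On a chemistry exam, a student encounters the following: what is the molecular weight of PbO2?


M(PbO2) = 1×207.2 + 2×16.0
= 207.2 + 32.0
= 239.2 g/mol

239.2 g/mol


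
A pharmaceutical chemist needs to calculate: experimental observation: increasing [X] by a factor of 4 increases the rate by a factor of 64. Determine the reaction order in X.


rate ∝ [X]^n
4^n = 64 → n = 3
Order in X: 3

3


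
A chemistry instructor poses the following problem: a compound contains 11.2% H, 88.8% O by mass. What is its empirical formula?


Assume 100 g sample. Moles of each element:
  H: 11.2/1.008 = 11.111 mol
  O: 88.8/16.0 = 5.55 mol
Divide by smallest (5.55):
  H: 11.111/5.55 = 2.0
  O: 5.55/5.55 = 1.0
Empirical formula: H2O

H2O


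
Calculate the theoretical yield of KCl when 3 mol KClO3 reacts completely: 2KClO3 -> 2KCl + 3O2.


Mole ratio KCl:KClO3 = 2:2
n(KCl) = 3 × 2/2 = 3.000 mol
mass = 3.000 × 74.55 = 223.65 g

223.65 g


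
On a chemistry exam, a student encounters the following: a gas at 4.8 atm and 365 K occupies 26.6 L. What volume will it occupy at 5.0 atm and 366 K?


P1V1/T1 = P2V2/T2
V2 = P1V1T2/(T1P2)
= 4.8×26.6×366/(365×5.0)
= 25.606 L

25.606 L


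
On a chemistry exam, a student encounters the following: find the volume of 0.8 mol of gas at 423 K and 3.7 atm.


PV = nRT  (R = 0.08206 L·atm/(mol·K))
V = nRT/P = 0.8×0.08206×423/3.7
= 7.505 L

7.505 L


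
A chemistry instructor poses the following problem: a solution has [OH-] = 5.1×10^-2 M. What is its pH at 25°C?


pOH = -log10([OH-]) = -log10(5.1×10^-2)
= 2 - log10(5.1) = 1.29
pH = 14 - pOH = 14 - 1.29 = 12.71

12.71


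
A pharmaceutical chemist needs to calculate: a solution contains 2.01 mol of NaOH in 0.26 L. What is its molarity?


M = n/V = 2.01/0.26 = 7.731 mol/L

7.731 M


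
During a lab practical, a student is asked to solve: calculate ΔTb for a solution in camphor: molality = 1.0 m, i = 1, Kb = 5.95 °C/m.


ΔTb = Kb × m × i
= 5.95 × 1.0 × 1
= 5.95 °C

5.95 °C


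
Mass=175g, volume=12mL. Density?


ρ = mass/volume
= 175/12
= 14.583 g/mL

14.583 g/mL


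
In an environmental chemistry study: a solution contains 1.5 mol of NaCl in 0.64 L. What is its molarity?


M = n/V = 1.5/0.64 = 2.344 mol/L

2.344 M


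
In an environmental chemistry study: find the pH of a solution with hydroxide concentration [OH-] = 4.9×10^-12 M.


pOH = -log10([OH-]) = -log10(4.9×10^-12)
= 12 - log10(4.9) = 11.31
pH = 14 - pOH = 14 - 11.31 = 2.69

2.69


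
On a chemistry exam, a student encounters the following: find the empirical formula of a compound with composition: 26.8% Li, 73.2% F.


Assume 100 g sample. Moles of each element:
  Li: 26.8/6.94 = 3.862 mol
  F: 73.2/19.0 = 3.853 mol
Divide by smallest (3.853):
  Li: 3.862/3.853 = 1.0
  F: 3.853/3.853 = 1.0
Empirical formula: LiF

LiF


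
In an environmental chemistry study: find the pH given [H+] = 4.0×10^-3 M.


pH = -log10([H+]) = -log10(4.0×10^-3)
= 3 - log10(4.0)
= 3 - 0.6
= 2.4

2.4


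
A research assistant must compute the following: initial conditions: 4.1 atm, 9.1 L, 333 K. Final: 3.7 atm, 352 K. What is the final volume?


P1V1/T1 = P2V2/T2
V2 = P1V1T2/(T1P2)
= 4.1×9.1×352/(333×3.7)
= 10.659 L

10.659 L


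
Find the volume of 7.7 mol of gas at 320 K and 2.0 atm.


PV = nRT  (R = 0.08206 L·atm/(mol·K))
V = nRT/P = 7.7×0.08206×320/2.0
= 101.098 L

101.098 L


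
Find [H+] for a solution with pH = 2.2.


[H+] = 10^(-pH) = 10^(-2.2)
= 6.31×10^-3 M

6.31×10^-3 M


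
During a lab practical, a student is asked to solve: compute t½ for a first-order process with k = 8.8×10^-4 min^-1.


t½ = ln2/k = 0.693147/(8.8×10^-4 min^-1)
= 787.7 min

787.7 min


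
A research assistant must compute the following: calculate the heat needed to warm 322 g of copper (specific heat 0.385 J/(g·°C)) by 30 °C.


q = mcΔT = 322 × 0.385 × 30
= 3719.10 J

3719.10 J


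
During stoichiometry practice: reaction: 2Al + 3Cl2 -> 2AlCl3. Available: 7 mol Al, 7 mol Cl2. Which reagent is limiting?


Mole ratio available / coefficient:
  Al: 7/2 = 3.500
  Cl2: 7/3 = 2.333
Smaller ratio is limiting.

Cl2


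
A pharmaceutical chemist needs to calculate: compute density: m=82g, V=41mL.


ρ = mass/volume
= 82/41
= 2.0 g/mL

2.0 g/mL


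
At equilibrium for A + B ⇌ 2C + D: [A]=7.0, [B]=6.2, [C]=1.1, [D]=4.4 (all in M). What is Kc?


Kc = [C]^2[D]/([A][B])
= (1.1^2 × 4.4^1)/(7.0^1 × 6.2^1)
= 5.324/43.4
= 0.1227

0.1227


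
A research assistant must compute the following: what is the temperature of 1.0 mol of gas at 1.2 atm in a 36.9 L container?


PV = nRT  (R = 0.08206 L·atm/(mol·K))
T = PV/(nR) = 1.2×36.9/(1.0×0.08206)
= 44.28/0.082060
= 539.61 K

539.61 K


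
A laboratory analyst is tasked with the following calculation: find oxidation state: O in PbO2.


O is usually -2
Oxidation number: -2

-2


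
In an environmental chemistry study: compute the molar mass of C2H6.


M(C2H6) = 2×12.01 + 6×1.008
= 24.02 + 6.05
= 30.07 g/mol

30.07 g/mol


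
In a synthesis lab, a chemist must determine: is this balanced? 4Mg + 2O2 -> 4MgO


Equation: 4Mg + 2O2 -> 4MgO
Check atoms: Mg: 4=4, O: 4=4
Balanced

Yes, balanced


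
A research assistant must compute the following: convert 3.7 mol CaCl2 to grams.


M(CaCl2) = 110.98 g/mol
mass = n × M = 3.7 × 110.98 = 410.63 g

410.63 g


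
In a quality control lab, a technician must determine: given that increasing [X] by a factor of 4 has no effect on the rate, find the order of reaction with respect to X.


rate ∝ [X]^n
rate ∝ [X]^0
Order in X: 0

0


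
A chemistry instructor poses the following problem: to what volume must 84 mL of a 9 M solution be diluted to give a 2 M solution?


C1V1 = C2V2
9 × 84 = 2 × V2
V2 = 756/2 = 378.0 mL

378.0 mL


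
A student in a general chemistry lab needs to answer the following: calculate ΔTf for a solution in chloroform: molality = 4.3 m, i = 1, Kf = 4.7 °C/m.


ΔTf = Kf × m × i
= 4.7 × 4.3 × 1
= 20.21 °C

20.21 °C


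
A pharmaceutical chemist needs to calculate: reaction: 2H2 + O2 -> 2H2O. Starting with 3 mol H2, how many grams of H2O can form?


Mole ratio H2O:H2 = 2:2
n(H2O) = 3 × 2/2 = 3.000 mol
mass = 3.000 × 18.02 = 54.06 g

54.06 g


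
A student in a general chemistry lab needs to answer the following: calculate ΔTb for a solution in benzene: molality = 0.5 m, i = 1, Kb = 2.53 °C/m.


ΔTb = Kb × m × i
= 2.53 × 0.5 × 1
= 1.265 °C

1.265 °C


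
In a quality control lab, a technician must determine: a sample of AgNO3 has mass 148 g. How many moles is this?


M(AgNO3) = 169.88 g/mol
n = mass/M = 148/169.88 = 0.8712 mol

0.8712 mol


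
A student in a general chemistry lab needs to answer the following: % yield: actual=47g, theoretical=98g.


% yield = actual/theoretical × 100
= 47/98 × 100
= 47.96%

47.96%


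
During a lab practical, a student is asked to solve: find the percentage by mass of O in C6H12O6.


M(C6H12O6) = 6×12.01 + 12×1.008 + 6×16.0 = 180.156 g/mol
Mass of O = 6 × 16.0 = 96.00 g/mol
% O = 96.00/180.156 × 100 = 53.29%

53.29%


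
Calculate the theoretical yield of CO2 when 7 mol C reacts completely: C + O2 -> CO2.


Mole ratio CO2:C = 1:1
n(CO2) = 7 × 1/1 = 7.000 mol
mass = 7.000 × 44.01 = 308.07 g

308.07 g


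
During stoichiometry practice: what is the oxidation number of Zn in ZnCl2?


Zn is +2
Oxidation number: +2

+2


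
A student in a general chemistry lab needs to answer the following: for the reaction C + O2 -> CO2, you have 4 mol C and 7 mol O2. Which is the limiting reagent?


Mole ratio available / coefficient:
  C: 4/1 = 4.000
  O2: 7/1 = 7.000
Smaller ratio is limiting.

C


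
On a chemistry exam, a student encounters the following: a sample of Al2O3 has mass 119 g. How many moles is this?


M(Al2O3) = 101.96 g/mol
n = mass/M = 119/101.96 = 1.1671 mol

1.1671 mol


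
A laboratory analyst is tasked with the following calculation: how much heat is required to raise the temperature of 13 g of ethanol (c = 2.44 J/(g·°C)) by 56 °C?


q = mcΔT = 13 × 2.44 × 56
= 1776.32 J

1776.32 J


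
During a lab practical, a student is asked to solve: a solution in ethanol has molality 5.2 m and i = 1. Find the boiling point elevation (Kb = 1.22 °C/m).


ΔTb = Kb × m × i
= 1.22 × 5.2 × 1
= 6.344 °C

6.344 °C


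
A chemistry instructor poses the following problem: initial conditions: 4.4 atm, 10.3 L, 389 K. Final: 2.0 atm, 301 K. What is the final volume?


P1V1/T1 = P2V2/T2
V2 = P1V1T2/(T1P2)
= 4.4×10.3×301/(389×2.0)
= 17.534 L

17.534 L


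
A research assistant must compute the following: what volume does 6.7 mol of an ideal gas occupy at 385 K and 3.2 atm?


PV = nRT  (R = 0.08206 L·atm/(mol·K))
V = nRT/P = 6.7×0.08206×385/3.2
= 66.148 L

66.148 L


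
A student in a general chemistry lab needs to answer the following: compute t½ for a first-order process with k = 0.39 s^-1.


t½ = ln2/k = 0.693147/(0.39 s^-1)
= 1.777 s

1.777 s


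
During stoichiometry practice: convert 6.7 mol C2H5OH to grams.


M(C2H5OH) = 46.07 g/mol
mass = n × M = 6.7 × 46.07 = 308.67 g

308.67 g


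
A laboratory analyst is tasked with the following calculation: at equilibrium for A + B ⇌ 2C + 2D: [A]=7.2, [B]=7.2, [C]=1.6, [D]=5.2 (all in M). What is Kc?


Kc = [C]^2[D]^2/([A][B])
= (1.6^2 × 5.2^2)/(7.2^1 × 7.2^1)
= 69.2224/51.84
= 1.335

1.335


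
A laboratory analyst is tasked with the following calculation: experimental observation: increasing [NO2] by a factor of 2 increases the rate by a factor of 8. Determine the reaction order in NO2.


rate ∝ [NO2]^n
2^n = 8 → n = 3
Order in NO2: 3

3


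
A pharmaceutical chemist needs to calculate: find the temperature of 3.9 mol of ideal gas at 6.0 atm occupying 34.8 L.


PV = nRT  (R = 0.08206 L·atm/(mol·K))
T = PV/(nR) = 6.0×34.8/(3.9×0.08206)
= 208.80/0.320034
= 652.43 K

652.43 K


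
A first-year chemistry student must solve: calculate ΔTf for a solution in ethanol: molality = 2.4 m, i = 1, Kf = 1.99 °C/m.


ΔTf = Kf × m × i
= 1.99 × 2.4 × 1
= 4.776 °C

4.776 °C


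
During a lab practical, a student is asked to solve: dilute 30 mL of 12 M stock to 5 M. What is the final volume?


C1V1 = C2V2
12 × 30 = 5 × V2
V2 = 360/5 = 72.0 mL

72.0 mL


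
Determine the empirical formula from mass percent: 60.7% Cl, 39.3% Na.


Assume 100 g sample. Moles of each element:
  Cl: 60.7/35.45 = 1.712 mol
  Na: 39.3/22.99 = 1.709 mol
Divide by smallest (1.709):
  Cl: 1.712/1.709 = 1.0
  Na: 1.709/1.709 = 1.0
Empirical formula: NaCl

NaCl


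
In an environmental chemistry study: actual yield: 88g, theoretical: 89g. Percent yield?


% yield = actual/theoretical × 100
= 88/89 × 100
= 98.88%

98.88%


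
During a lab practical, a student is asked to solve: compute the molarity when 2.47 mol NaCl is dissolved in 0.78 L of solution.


M = n/V = 2.47/0.78 = 3.167 mol/L

3.167 M


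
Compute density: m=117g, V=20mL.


ρ = mass/volume
= 117/20
= 5.85 g/mL

5.85 g/mL


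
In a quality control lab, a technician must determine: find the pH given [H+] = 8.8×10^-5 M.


pH = -log10([H+]) = -log10(8.8×10^-5)
= 5 - log10(8.8)
= 5 - 0.94
= 4.06

4.06


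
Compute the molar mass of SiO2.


M(SiO2) = 1×28.09 + 2×16.0
= 28.09 + 32.0
= 60.09 g/mol

60.09 g/mol


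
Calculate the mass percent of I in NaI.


M(NaI) = 1×22.99 + 1×126.9 = 149.89 g/mol
Mass of I = 1 × 126.9 = 126.90 g/mol
% I = 126.90/149.89 × 100 = 84.66%

84.66%


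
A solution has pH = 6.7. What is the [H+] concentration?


[H+] = 10^(-pH) = 10^(-6.7)
= 2.0×10^-7 M

2.0×10^-7 M


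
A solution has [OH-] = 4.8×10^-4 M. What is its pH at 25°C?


pOH = -log10([OH-]) = -log10(4.8×10^-4)
= 4 - log10(4.8) = 3.32
pH = 14 - pOH = 14 - 3.32 = 10.68

10.68


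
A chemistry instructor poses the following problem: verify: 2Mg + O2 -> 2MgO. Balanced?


Equation: 2Mg + O2 -> 2MgO
Check atoms: Mg: 2=2, O: 2=2
Balanced

Yes, balanced


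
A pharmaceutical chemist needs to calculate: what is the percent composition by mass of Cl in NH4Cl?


M(NH4Cl) = 1×14.01 + 4×1.008 + 1×35.45 = 53.492 g/mol
Mass of Cl = 1 × 35.45 = 35.45 g/mol
% Cl = 35.45/53.492 × 100 = 66.27%

66.27%


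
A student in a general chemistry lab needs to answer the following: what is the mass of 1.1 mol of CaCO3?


M(CaCO3) = 100.09 g/mol
mass = n × M = 1.1 × 100.09 = 110.10 g

110.10 g


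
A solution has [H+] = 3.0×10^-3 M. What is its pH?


pH = -log10([H+]) = -log10(3.0×10^-3)
= 3 - log10(3.0)
= 3 - 0.48
= 2.52

2.52


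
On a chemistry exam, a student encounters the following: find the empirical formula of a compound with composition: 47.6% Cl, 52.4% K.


Assume 100 g sample. Moles of each element:
  Cl: 47.6/35.45 = 1.343 mol
  K: 52.4/39.1 = 1.34 mol
Divide by smallest (1.34):
  Cl: 1.343/1.34 = 1.0
  K: 1.34/1.34 = 1.0
Empirical formula: KCl

KCl


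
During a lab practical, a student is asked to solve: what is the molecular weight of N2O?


M(N2O) = 2×14.01 + 1×16.0
= 28.02 + 16.0
= 44.02 g/mol

44.02 g/mol


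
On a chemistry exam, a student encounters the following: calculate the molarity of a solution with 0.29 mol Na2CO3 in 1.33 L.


M = n/V = 0.29/1.33 = 0.218 mol/L

0.218 M


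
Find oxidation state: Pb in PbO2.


x + 2(-2) = 0, so x = +4
Oxidation number: +4

+4


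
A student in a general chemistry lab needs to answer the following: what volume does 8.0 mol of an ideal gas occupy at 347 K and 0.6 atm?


PV = nRT  (R = 0.08206 L·atm/(mol·K))
V = nRT/P = 8.0×0.08206×347/0.6
= 379.664 L

379.664 L


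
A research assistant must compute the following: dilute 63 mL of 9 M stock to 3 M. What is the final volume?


C1V1 = C2V2
9 × 63 = 3 × V2
V2 = 567/3 = 189.0 mL

189.0 mL


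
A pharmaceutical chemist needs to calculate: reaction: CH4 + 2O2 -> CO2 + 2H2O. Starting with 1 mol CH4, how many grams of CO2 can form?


Mole ratio CO2:CH4 = 1:1
n(CO2) = 1 × 1/1 = 1.000 mol
mass = 1.000 × 44.01 = 44.01 g

44.01 g


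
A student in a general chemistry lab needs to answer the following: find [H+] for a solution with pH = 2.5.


[H+] = 10^(-pH) = 10^(-2.5)
= 3.16×10^-3 M

3.16×10^-3 M


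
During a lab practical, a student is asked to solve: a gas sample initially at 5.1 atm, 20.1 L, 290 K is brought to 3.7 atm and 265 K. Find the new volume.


P1V1/T1 = P2V2/T2
V2 = P1V1T2/(T1P2)
= 5.1×20.1×265/(290×3.7)
= 25.317 L

25.317 L


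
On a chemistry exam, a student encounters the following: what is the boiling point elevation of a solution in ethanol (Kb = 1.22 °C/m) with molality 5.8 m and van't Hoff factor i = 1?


ΔTb = Kb × m × i
= 1.22 × 5.8 × 1
= 7.076 °C

7.076 °C


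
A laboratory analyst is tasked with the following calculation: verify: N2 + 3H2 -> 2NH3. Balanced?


Equation: N2 + 3H2 -> 2NH3
Check atoms: H: 6=6, N: 2=2
Balanced

Yes, balanced


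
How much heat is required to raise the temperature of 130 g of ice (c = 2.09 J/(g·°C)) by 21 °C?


q = mcΔT = 130 × 2.09 × 21
= 5705.70 J

5705.70 J


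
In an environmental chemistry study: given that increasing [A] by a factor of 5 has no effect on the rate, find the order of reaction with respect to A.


rate ∝ [A]^n
rate ∝ [A]^0
Order in A: 0

0


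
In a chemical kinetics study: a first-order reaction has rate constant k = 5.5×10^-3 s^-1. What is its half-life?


t½ = ln2/k = 0.693147/(5.5×10^-3 s^-1)
= 126.0 s

126.0 s


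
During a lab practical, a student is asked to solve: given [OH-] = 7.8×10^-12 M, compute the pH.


pOH = -log10([OH-]) = -log10(7.8×10^-12)
= 12 - log10(7.8) = 11.11
pH = 14 - pOH = 14 - 11.11 = 2.89

2.89


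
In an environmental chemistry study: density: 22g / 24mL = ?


ρ = mass/volume
= 22/24
= 0.917 g/mL

0.917 g/mL


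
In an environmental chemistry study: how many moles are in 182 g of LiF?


M(LiF) = 25.94 g/mol
n = mass/M = 182/25.94 = 7.0162 mol

7.0162 mol


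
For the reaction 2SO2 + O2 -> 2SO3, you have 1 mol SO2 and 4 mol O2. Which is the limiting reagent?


Mole ratio available / coefficient:
  SO2: 1/2 = 0.500
  O2: 4/1 = 4.000
Smaller ratio is limiting.

SO2


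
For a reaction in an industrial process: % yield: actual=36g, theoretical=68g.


% yield = actual/theoretical × 100
= 36/68 × 100
= 52.94%

52.94%


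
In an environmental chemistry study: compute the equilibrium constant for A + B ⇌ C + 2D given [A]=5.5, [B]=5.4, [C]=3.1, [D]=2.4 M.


Kc = [C][D]^2/([A][B])
= (3.1^1 × 2.4^2)/(5.5^1 × 5.4^1)
= 17.856/29.7
= 0.6012

0.6012


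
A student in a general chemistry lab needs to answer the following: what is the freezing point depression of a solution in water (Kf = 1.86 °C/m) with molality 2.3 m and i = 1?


ΔTf = Kf × m × i
= 1.86 × 2.3 × 1
= 4.278 °C

4.278 °C


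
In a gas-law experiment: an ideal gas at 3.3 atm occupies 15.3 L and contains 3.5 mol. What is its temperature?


PV = nRT  (R = 0.08206 L·atm/(mol·K))
T = PV/(nR) = 3.3×15.3/(3.5×0.08206)
= 50.49/0.287210
= 175.79 K

175.79 K


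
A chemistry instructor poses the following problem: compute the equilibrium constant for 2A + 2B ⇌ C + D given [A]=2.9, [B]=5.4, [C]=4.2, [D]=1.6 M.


Kc = [C][D]/([A]^2[B]^2)
= (4.2^1 × 1.6^1)/(2.9^2 × 5.4^2)
= 6.72/245.2356
= 0.02740

0.02740


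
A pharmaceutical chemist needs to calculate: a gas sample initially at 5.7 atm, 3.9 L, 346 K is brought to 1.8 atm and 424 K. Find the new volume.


P1V1/T1 = P2V2/T2
V2 = P1V1T2/(T1P2)
= 5.7×3.9×424/(346×1.8)
= 15.134 L

15.134 L


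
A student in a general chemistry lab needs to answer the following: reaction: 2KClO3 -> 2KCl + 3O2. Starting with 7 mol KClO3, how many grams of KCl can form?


Mole ratio KCl:KClO3 = 2:2
n(KCl) = 7 × 2/2 = 7.000 mol
mass = 7.000 × 74.55 = 521.85 g

521.85 g


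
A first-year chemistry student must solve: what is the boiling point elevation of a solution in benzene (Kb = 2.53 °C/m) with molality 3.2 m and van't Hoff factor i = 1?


ΔTb = Kb × m × i
= 2.53 × 3.2 × 1
= 8.096 °C

8.096 °C


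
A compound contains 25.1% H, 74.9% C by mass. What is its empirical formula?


Assume 100 g sample. Moles of each element:
  H: 25.1/1.008 = 24.901 mol
  C: 74.9/12.01 = 6.236 mol
Divide by smallest (6.236):
  H: 24.901/6.236 = 3.99
  C: 6.236/6.236 = 1.0
Empirical formula: CH4

CH4


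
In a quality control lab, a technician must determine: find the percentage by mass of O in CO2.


M(CO2) = 1×12.01 + 2×16.0 = 44.01 g/mol
Mass of O = 2 × 16.0 = 32.00 g/mol
% O = 32.00/44.01 × 100 = 72.71%

72.71%


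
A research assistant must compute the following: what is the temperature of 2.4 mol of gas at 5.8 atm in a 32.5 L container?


PV = nRT  (R = 0.08206 L·atm/(mol·K))
T = PV/(nR) = 5.8×32.5/(2.4×0.08206)
= 188.50/0.196944
= 957.12 K

957.12 K


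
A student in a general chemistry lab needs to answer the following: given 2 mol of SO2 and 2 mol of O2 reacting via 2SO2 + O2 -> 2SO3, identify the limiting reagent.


Mole ratio available / coefficient:
  SO2: 2/2 = 1.000
  O2: 2/1 = 2.000
Smaller ratio is limiting.

SO2


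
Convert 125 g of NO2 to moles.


M(NO2) = 46.01 g/mol
n = mass/M = 125/46.01 = 2.7168 mol

2.7168 mol


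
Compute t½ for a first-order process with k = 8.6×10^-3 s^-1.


t½ = ln2/k = 0.693147/(8.6×10^-3 s^-1)
= 80.60 s

80.60 s


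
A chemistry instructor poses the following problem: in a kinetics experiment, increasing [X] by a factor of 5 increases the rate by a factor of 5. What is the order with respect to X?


rate ∝ [X]^n
5^n = 5 → n = 1
Order in X: 1

1


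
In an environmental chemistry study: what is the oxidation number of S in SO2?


x + 2(-2) = 0, so x = +4
Oxidation number: +4

+4


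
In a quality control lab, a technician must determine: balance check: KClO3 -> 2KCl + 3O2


Equation: KClO3 -> 2KCl + 3O2
Check atoms: Cl: 1≠2, K: 1≠2, O: 3≠6
Not balanced

No, not balanced


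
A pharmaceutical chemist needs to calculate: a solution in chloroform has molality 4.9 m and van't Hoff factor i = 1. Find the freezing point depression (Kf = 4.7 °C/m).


ΔTf = Kf × m × i
= 4.7 × 4.9 × 1
= 23.03 °C

23.03 °C


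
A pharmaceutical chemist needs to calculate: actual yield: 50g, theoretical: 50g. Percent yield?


% yield = actual/theoretical × 100
= 50/50 × 100
= 100.0%

100.0%


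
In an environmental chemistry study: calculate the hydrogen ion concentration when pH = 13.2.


[H+] = 10^(-pH) = 10^(-13.2)
= 6.31×10^-14 M

6.31×10^-14 M


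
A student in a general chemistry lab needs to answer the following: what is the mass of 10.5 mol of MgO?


M(MgO) = 40.31 g/mol
mass = n × M = 10.5 × 40.31 = 423.26 g

423.26 g


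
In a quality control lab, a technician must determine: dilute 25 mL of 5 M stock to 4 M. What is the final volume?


C1V1 = C2V2
5 × 25 = 4 × V2
V2 = 125/4 = 31.25 mL

31.25 mL
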